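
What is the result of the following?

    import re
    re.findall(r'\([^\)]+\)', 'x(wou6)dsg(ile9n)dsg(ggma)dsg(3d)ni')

Matches: at [1:7] → '(wou6)'; at [10:17] → '(ile9n)'; at [20:26] → '(ggma)'; at [29:33] → '(3d)'.
No capturing groups, so `findall` returns the 4 full match strings.

['(wou6)', '(ile9n)', '(ggma)', '(3d)']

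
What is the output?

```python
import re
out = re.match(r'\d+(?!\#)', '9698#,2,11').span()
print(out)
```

(0, 3)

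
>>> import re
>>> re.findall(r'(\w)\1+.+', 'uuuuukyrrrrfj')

After group 1 captures some text, `\1` only succeeds where that same text appears again.
Walking the string: at [0:13] match 'uuuuukyrrrrfj', group 1 = 'u'.
One capturing group, so `findall` returns just the captured substring from the one match — 1 in all.

['u']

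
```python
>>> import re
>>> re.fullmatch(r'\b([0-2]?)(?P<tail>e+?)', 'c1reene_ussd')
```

None

Pattern: a word boundary (`\b`, zero-width); then optionally a character in [0-2] (captured); then one or more of a literal 'e' (lazy) (captured as 'tail').
`re.fullmatch` is like wrapping the pattern in `^…$` (in single-line mode).
Here the string isn't matched end-to-end, so the call returns None.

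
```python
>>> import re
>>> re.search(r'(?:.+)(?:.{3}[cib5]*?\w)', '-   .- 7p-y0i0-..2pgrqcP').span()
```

This matches one or more of any character (non-capturing group); then exactly 3 of any character, then zero or more of one of [cib5] (lazy), then a word character (non-capturing group).
Unlike `match`, `search` isn't anchored — it looks for the pattern anywhere in the string.
The match spans [0:24] → '-   .- 7p-y0i0-..2pgrqcP'.

(0, 24)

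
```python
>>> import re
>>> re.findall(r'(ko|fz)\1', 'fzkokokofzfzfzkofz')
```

['ko', 'fz']

`\1` has to match the exact text group 1 already captured.
With a single group, `findall` returns only what that group captured — 2 items.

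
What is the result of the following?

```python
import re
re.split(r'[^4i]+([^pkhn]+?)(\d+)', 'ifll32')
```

Pattern: one or more of any character except [4i]; then one or more of any character except [pkhn] (lazy) (captured); then one or more of a digit (captured).
Matches to split on: at [1:6] → 'fll32'.
`re.split` interleaves the captured-group text with the surrounding fragments.

['i', '3', '2', '']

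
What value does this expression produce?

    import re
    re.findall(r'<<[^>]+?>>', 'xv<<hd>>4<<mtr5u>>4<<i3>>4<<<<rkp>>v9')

['<<hd>>', '<<mtr5u>>', '<<i3>>', '<<<<rkp>>']

With no groups in the pattern, `findall` gives back each whole match — 4 here.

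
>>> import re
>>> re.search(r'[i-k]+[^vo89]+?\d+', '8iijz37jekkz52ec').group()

'iijz37'

This matches one or more of a character in [i-k]; then one or more of any character except [vo89] (lazy); then one or more of a digit.
`re.search` tries every starting position until one works.
The match spans [1:7] → 'iijz37'.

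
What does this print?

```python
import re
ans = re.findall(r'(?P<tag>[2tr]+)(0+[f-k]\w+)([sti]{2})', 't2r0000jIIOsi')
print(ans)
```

With 3 capturing groups, `findall` returns a 3-tuple per match.

[('t2r', '0000jIIO', 'si')]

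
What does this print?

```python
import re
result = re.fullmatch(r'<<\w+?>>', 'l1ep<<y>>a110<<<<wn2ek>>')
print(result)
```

None

`re.fullmatch` is like wrapping the pattern in `^…$` (in single-line mode).
Here the string isn't matched end-to-end, so the call returns None.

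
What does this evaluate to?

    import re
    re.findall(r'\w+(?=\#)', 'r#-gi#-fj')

['r', 'gi']

Because the assertion is zero-width, the text it checks is not consumed and won't appear in the result.
Walking the string: at [0:1] → 'r'; at [3:5] → 'gi'.
With no groups in the pattern, `findall` gives back each whole match — 2 here.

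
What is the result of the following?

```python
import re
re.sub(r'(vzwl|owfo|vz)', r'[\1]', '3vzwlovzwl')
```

Alternation isn't longest-match — the leftmost alternative that fits at this position is chosen.
Matches: at [1:5] → 'vzwl'; at [6:10] → 'vzwl'.
The replacement refers to a captured group, so each match is rewritten using its own captured text.

'3[vzwl]o[vzwl]'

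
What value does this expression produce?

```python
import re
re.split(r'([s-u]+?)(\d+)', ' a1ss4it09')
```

The pattern matches one or more of a character in [s-u] (lazy) (captured); then one or more of a digit (captured).
Matches to split on: at [3:6] → 'ss4'; at [7:10] → 't09'.
`re.split` interleaves the captured-group text with the surrounding fragments.

[' a1', 'ss', '4', 'i', 't', '09', '']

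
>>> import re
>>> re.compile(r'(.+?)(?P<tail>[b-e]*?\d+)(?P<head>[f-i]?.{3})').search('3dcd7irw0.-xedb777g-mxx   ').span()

(0, 9)

This matches one or more of any character (lazy) (captured); then zero or more of a character in [b-e] (lazy), then one or more of a digit (captured as 'tail'); then optionally a character in [f-i], then exactly 3 of any character (captured as 'head').
`re.search` scans for the first position where the pattern succeeds.
The match spans [0:9] → '3dcd7irw0'.
Captured: group 1 = '3', group 2 = 'dcd7', group 3 = 'irw0'.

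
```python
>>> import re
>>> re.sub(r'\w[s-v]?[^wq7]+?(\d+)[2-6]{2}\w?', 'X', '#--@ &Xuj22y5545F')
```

'#--@ &X'

Pattern: a word character, then optionally a character in [s-v], then one or more of any character except [wq7] (lazy); then one or more of a digit (captured); then exactly 2 of a character in [2-6], then optionally a word character.
`sub` substitutes 'X' at each match site.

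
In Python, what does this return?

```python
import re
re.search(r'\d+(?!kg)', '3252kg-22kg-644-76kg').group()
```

'325'

A negative assertion filters positions out without eating any characters.
`re.search` scans for the first position where the pattern succeeds.
The match spans [0:3] → '325'.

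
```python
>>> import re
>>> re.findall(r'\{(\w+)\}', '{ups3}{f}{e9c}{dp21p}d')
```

Matches: at [0:6] match '{ups3}', group 1 = 'ups3'; at [6:9] match '{f}', group 1 = 'f'; at [9:14] match '{e9c}', group 1 = 'e9c'; at [14:21] match '{dp21p}', group 1 = 'dp21p'.
One capturing group, so `findall` returns just the captured substring from each match — 4 in all.

['ups3', 'f', 'e9c', 'dp21p']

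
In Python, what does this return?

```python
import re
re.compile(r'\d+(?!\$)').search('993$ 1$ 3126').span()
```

The negative lookaround is zero-width — it rules out positions where the adjacent text would match, without consuming anything.
`re.search` scans for the first position where the pattern succeeds.
The match spans [0:2] → '99'.

(0, 2)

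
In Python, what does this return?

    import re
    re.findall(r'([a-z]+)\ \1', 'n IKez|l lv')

['l']

A backreference is literal: `\1` must see the identical characters the first group matched.
Walking the string: at [7:10] match 'l l', group 1 = 'l'.
`findall` collects group 1 from the one match (1 total).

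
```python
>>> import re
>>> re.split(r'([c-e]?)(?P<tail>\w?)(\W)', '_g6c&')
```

['_g6', 'c', '', '&', '']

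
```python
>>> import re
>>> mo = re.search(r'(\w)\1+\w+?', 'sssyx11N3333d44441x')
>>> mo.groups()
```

`\1` is not a pattern — it's the concrete string captured by group 1, re-applied verbatim.
`re.search` scans for the first position where the pattern succeeds.
The match spans [0:4] → 'sssy'.
Captured: group 1 = 's'.

('s',)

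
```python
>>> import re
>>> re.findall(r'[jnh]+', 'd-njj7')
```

['njj']

This matches one or more of one of [jnh].
Scanning left to right: at [2:5] → 'njj'.
`findall` yields the raw match text (1 of them) because the pattern has no groups.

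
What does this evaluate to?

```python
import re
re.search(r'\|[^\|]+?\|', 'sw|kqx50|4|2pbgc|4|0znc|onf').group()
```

Unlike `match`, `search` isn't anchored — it looks for the pattern anywhere in the string.
The match spans [2:9] → '|kqx50|'.

'|kqx50|'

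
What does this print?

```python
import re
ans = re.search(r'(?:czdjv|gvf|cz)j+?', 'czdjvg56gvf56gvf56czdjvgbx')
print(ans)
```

None

Here nothing in the string fits, so the call returns None.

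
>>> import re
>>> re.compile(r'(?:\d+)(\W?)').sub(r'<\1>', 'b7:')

'b<:>'

The pattern matches one or more of a digit (non-capturing group); then optionally a non-word character (captured).
Matches: at [1:3] → '7:'.
`\1` in the replacement pulls in group 1's text for each match.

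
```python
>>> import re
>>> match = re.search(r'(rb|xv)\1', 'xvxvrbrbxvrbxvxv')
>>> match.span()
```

After group 1 captures some text, `\1` only succeeds where that same text appears again.
The match spans [0:4] → 'xvxv'.

(0, 4)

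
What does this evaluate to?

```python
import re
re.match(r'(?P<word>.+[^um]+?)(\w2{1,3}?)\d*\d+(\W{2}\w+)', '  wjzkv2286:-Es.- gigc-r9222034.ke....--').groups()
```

('  wjzkv', '22', ':-Es')

The pattern matches one or more of any character, then one or more of any character except [um] (lazy) (captured as 'word'); then a word character, then 1 to 3 of the literal '2' (lazy) (captured); then zero or more of a digit, then one or more of a digit; then exactly 2 of a non-word character, then one or more of a word character (captured).
`re.match` won't scan ahead — the pattern has to work from the very first character.
The match spans [0:15] → '  wjzkv2286:-Es'.
Captured: group 1 = '  wjzkv', group 2 = '22', group 3 = ':-Es'.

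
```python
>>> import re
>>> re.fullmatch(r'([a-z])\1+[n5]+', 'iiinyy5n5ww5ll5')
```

None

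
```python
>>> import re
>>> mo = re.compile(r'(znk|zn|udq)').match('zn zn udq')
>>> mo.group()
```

'zn'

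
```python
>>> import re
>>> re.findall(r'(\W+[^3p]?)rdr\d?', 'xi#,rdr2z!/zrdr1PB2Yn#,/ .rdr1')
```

['#,', '!/z', '#,/ .']

Pattern: one or more of a non-word character, then optionally any character except [3p] (captured); then the literal 'rdr', then optionally a digit.
`findall` collects group 1 from each match (3 total).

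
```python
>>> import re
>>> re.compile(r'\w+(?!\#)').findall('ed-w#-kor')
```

['ed', 'kor']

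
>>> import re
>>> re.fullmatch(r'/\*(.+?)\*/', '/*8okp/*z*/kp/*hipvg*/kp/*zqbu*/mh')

`re.fullmatch` is like wrapping the pattern in `^…$` (in single-line mode).
Here the string isn't matched end-to-end, so the call returns None.

None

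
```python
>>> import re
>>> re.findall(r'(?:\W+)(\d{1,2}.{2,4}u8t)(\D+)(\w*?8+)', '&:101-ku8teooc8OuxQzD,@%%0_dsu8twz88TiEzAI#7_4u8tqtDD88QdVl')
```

[('101-ku8t', 'eooc', '8'), ('0_dsu8t', 'wz', '88'), ('7_4u8t', 'qtDD', '88')]

Pattern: one or more of a non-word character (non-capturing group); then 1 to 2 of a digit, then 2 to 4 of any character, then the literal 'u8t' (captured); then one or more of a non-digit (captured); then zero or more of a word character (lazy), then one or more of a literal '8' (captured).
Walking the string: at [0:15] match '&:101-ku8teooc8', groups = ('101-ku8t', 'eooc', '8'); at [21:36] match ',@%%0_dsu8twz88', groups = ('0_dsu8t', 'wz', '88'); at [42:55] match '#7_4u8tqtDD88', groups = ('7_4u8t', 'qtDD', '88').
Multiple groups make `findall` return tuples — one 3-tuple for each match.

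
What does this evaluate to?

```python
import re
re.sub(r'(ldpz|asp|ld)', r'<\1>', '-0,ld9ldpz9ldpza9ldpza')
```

The regex engine tests alternatives in the order written; an earlier branch that matches wins even if a later one would match more.
`\1` in the replacement pulls in group 1's text for each match.

'-0,<ld>9<ldpz>9<ldpz>a9<ldpz>a'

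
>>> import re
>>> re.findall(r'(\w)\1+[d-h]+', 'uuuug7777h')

['u', '7']

`\1` has to match the exact text group 1 already captured.
Scanning left to right: at [0:5] match 'uuuug', group 1 = 'u'; at [5:10] match '7777h', group 1 = '7'.
`findall` collects group 1 from each match (2 total).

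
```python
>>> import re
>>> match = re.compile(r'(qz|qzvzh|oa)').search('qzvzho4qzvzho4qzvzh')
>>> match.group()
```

Alternation tries branches left to right and keeps the first one that lets the overall match succeed at that position.
`search` walks the string left to right and returns the first match it finds.
The match spans [0:2] → 'qz'.
Captured: group 1 = 'qz'.

'qz'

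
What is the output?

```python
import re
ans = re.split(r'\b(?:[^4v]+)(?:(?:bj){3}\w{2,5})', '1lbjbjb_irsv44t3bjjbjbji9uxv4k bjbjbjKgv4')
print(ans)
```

['1lbjbjb_irsv44t3bjjbjbji9uxv4k', '']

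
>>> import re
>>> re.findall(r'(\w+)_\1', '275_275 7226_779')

['275']

`\1` has to match the exact text group 1 already captured.
Walking the string: at [0:7] match '275_275', group 1 = '275'.
One capturing group, so `findall` returns just the captured substring from the one match — 1 in all.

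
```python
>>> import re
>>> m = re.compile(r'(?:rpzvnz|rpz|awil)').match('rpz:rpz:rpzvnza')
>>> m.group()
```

`re.match` only tries the pattern at the start of the string.
The match spans [0:3] → 'rpz'.

'rpz'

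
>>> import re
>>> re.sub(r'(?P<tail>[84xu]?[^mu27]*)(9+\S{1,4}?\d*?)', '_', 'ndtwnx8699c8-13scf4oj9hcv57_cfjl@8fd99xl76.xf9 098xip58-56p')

'_cv57_l7_xip58-56p'

A `+?`/`*?`/`{m,n}?` starts at its minimum and grows only as far as needed for what follows to match.
Each match is replaced by '_'.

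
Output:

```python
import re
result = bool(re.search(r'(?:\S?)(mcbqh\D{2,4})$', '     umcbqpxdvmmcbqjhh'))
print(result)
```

This matches optionally a non-whitespace character (non-capturing group); then the literal 'mcb', then the literal 'qh', then 2 to 4 of a non-digit (captured); then anchored at the end.
`re.search` scans for the first position where the pattern succeeds.
Here nothing in the string fits, so the call returns None, and `bool(None)` is False.

False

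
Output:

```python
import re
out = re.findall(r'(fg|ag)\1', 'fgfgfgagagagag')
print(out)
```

`\1` has to match the exact text group 1 already captured.
With a single group, `findall` returns only what that group captured — 3 items.

['fg', 'ag', 'ag']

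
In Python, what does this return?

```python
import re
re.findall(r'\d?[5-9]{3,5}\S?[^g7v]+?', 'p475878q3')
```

['475878q3']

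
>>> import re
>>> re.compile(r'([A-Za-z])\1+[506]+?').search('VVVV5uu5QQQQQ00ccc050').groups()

After group 1 captures some text, `\1` only succeeds where that same text appears again.
`search` walks the string left to right and returns the first match it finds.
The match spans [0:5] → 'VVVV5'.
Captured: group 1 = 'V'.

('V',)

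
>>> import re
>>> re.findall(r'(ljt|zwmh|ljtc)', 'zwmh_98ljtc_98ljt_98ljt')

['zwmh', 'ljt', 'ljt', 'ljt']

The regex engine tests alternatives in the order written; an earlier branch that matches wins even if a later one would match more.
Walking the string: at [0:4] match 'zwmh', group 1 = 'zwmh'; at [7:10] match 'ljt', group 1 = 'ljt'; at [14:17] match 'ljt', group 1 = 'ljt'; at [20:23] match 'ljt', group 1 = 'ljt'.
One capturing group, so `findall` returns just the captured substring from each match — 4 in all.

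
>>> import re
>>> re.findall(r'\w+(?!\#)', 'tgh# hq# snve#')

['tg', 'h', 'snv']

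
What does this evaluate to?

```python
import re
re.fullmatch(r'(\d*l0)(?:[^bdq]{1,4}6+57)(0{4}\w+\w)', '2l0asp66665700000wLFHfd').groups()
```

The pattern matches zero or more of a digit, then the literal 'l0' (captured); then 1 to 4 of any character except [bdq], then one or more of a literal '6', then the literal '57' (non-capturing group); then exactly 4 of a literal '0', then one or more of a word character, then a word character (captured).
`re.fullmatch` is like wrapping the pattern in `^…$` (in single-line mode).
The match spans [0:23] → '2l0asp66665700000wLFHfd'.
Captured: group 1 = '2l0', group 2 = '00000wLFHfd'.

('2l0', '00000wLFHfd')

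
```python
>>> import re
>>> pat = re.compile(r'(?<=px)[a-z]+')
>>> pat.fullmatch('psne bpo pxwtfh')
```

The `(?=…)`/`(?<=…)` assertion just peeks at neighbouring text; it doesn't advance the match position.
For `fullmatch`, every character of the input must be accounted for by the pattern.
Here the string isn't matched end-to-end, so the call returns None.

None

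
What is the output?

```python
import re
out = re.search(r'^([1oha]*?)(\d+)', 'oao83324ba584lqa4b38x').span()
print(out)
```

The match spans [0:8] → 'oao83324'.

(0, 8)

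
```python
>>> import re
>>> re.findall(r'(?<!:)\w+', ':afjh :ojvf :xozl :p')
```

['fjh', 'jvf', 'ozl']

`(?!…)`/`(?<!…)` only lets a position through if the neighbouring text does NOT match; no characters are consumed.
With no groups in the pattern, `findall` gives back each whole match — 3 here.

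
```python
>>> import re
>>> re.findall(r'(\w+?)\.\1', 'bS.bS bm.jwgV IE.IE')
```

After group 1 captures some text, `\1` only succeeds where that same text appears again.
Matches: at [0:5] match 'bS.bS', group 1 = 'bS'; at [14:19] match 'IE.IE', group 1 = 'IE'.
`findall` collects group 1 from each match (2 total).

['bS', 'IE']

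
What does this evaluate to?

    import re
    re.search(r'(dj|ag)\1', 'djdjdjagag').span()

(0, 4)

The backreference `\1` re-matches whatever the first group consumed, character for character.
The match spans [0:4] → 'djdj'.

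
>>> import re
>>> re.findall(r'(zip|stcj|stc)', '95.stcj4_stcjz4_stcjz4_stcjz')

Alternation tries branches left to right and keeps the first one that lets the overall match succeed at that position.
With a single group, `findall` returns only what that group captured — 4 items.

['stcj', 'stcj', 'stcj', 'stcj']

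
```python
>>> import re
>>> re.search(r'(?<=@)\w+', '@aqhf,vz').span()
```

(1, 5)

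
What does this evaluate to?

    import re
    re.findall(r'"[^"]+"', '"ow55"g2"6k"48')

['"ow55"', '"6k"']

Scanning left to right: at [0:6] → '"ow55"'; at [8:12] → '"6k"'.
With no groups in the pattern, `findall` gives back each whole match — 2 here.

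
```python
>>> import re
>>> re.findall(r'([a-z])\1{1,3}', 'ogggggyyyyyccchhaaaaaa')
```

['g', 'y', 'c', 'h', 'a', 'a']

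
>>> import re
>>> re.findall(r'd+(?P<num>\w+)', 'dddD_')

Pattern: one or more of a literal 'd'; then one or more of a word character (captured as 'num').
Walking the string: at [0:5] match 'dddD_', group 1 = 'D_'.
One capturing group, so `findall` returns just the captured substring from the one match — 1 in all.

['D_']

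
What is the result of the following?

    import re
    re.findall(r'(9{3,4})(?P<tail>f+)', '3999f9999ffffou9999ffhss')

The pattern matches 3 to 4 of a literal '9' (captured); then one or more of a literal 'f' (captured as 'tail').
Scanning left to right: at [1:5] match '999f', groups = ('999', 'f'); at [5:13] match '9999ffff', groups = ('9999', 'ffff'); at [15:21] match '9999ff', groups = ('9999', 'ff').
`findall` packs the 2 group values into a tuple for every match.

[('999', 'f'), ('9999', 'ffff'), ('9999', 'ff')]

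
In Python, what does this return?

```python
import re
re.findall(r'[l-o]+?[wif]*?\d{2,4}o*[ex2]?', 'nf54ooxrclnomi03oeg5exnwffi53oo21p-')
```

['nf54oox', 'lnomi03oe', 'nwffi53oo2']

The pattern matches one or more of a character in [l-o] (lazy), then zero or more of one of [wif] (lazy); then 2 to 4 of a digit, then zero or more of the literal 'o', then optionally one of [ex2].
Matches: at [0:7] → 'nf54oox'; at [9:18] → 'lnomi03oe'; at [22:32] → 'nwffi53oo2'.
Since nothing is captured, `findall` lists the 3 matched substrings directly.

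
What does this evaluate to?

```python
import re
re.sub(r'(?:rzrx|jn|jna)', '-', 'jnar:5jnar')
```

Alternation tries branches left to right and keeps the first one that lets the overall match succeed at that position.
`sub` substitutes '-' at each match site.

'-ar:5-ar'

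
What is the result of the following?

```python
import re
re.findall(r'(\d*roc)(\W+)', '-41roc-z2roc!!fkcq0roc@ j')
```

[('41roc', '-'), ('2roc', '!!'), ('0roc', '@ ')]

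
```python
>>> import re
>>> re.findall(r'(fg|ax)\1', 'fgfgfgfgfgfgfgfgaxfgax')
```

['fg', 'fg', 'fg', 'fg']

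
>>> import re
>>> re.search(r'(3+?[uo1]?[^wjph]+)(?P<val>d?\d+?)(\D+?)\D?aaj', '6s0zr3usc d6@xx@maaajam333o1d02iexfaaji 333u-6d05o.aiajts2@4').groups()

('3usc d', '6', '@xx@m')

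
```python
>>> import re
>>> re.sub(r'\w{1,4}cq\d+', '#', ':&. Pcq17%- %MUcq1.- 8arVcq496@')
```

The pattern matches 1 to 4 of a word character, then the literal 'cq'; then one or more of a digit.
Matches: at [4:9] → 'Pcq17'; at [13:18] → 'MUcq1'; at [21:30] → '8arVcq496'.
`sub` substitutes '#' at each match site.

':&. #%- %#.- #@'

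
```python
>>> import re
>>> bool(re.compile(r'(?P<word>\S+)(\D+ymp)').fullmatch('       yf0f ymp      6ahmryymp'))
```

False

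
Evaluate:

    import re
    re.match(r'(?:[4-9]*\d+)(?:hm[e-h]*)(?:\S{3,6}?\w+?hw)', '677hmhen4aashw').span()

(0, 14)

`re.match` only tries the pattern at the start of the string.
The match spans [0:14] → '677hmhen4aashw'.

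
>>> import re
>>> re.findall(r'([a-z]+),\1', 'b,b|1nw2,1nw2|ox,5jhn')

['b']

`\1` has to match the exact text group 1 already captured.
Scanning left to right: at [0:3] match 'b,b', group 1 = 'b'.
One capturing group, so `findall` returns just the captured substring from the one match — 1 in all.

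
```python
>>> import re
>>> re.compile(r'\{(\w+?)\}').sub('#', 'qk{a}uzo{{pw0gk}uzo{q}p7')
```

'qk#uzo{#uzo#p7'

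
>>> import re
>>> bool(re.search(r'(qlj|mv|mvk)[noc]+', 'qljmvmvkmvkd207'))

False

Unlike `match`, `search` isn't anchored — it looks for the pattern anywhere in the string.
Here the pattern never matches, so the call returns None, and `bool(None)` is False.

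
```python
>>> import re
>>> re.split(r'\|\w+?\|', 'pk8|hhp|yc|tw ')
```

['pk8', 'yc|tw ']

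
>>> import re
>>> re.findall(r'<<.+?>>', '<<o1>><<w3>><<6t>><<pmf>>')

The `?` after the quantifier makes it lazy — it takes as little as possible before letting the rest of the pattern try.
Matches: at [0:6] → '<<o1>>'; at [6:12] → '<<w3>>'; at [12:18] → '<<6t>>'; at [18:25] → '<<pmf>>'.
`findall` yields the raw match text (4 of them) because the pattern has no groups.

['<<o1>>', '<<w3>>', '<<6t>>', '<<pmf>>']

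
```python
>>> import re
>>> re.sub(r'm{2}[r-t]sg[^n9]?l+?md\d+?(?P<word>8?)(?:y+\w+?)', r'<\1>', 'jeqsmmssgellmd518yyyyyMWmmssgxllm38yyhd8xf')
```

Lazy quantifiers expand one character at a time until the remainder of the pattern can match.
The replacement refers to a captured group, so each match is rewritten using its own captured text.

'jeqs<8>Wmmssgxllm38yyhd8xf'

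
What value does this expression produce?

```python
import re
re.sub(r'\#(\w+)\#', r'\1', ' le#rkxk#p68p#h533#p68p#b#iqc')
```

The replacement refers to a captured group, so each match is rewritten using its own captured text.

' lerkxkp68ph533p68pbiqc'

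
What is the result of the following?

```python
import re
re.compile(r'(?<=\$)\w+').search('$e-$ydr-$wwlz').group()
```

Because the assertion is zero-width, the text it checks is not consumed and won't appear in the result.
`re.search` scans for the first position where the pattern succeeds.
The match spans [1:2] → 'e'.

'e'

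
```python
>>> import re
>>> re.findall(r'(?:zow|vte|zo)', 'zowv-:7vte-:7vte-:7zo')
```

['zow', 'vte', 'vte', 'zo']

The regex engine tests alternatives in the order written; an earlier branch that matches wins even if a later one would match more.
Walking the string: at [0:3] → 'zow'; at [7:10] → 'vte'; at [13:16] → 'vte'; at [19:21] → 'zo'.
Since nothing is captured, `findall` lists the 4 matched substrings directly.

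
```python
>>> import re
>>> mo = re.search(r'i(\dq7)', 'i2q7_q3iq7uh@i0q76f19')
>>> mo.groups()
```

('2q7',)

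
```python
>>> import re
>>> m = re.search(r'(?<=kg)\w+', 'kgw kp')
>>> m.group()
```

'w'

The lookaround is zero-width — it requires the adjacent text to match without consuming it, so the asserted text isn't part of the match.
The match spans [2:3] → 'w'.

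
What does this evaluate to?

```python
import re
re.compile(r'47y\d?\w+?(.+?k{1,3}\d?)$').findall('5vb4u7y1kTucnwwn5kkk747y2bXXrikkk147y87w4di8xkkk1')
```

The pattern matches the literal '47y', then optionally a digit, then one or more of a word character (lazy); then one or more of any character (lazy), then 1 to 3 of the literal 'k', then optionally a digit (captured); then anchored at the end.
A non-greedy quantifier consumes as few characters as it can — just enough that the remainder of the pattern still matches from where it stops; whatever follows it matches normally.
Scanning left to right: at [21:49] match '47y2bXXrikkk147y87w4di8xkkk1', group 1 = 'XXrikkk147y87w4di8xkkk1'.
Because there's exactly one group, `findall` drops the full match and keeps group 1 from the one hit.

['XXrikkk147y87w4di8xkkk1']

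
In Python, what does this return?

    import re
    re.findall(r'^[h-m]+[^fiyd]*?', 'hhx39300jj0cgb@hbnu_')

The pattern matches anchored at the start of the string; then one or more of a character in [h-m]; then zero or more of any character except [fiyd] (lazy).
Because the quantifier is non-greedy, it stops expanding at the earliest point where the rest of the pattern can succeed.
Matches: at [0:2] → 'hh'.
No capturing groups, so `findall` returns the 1 full match string.

['hh']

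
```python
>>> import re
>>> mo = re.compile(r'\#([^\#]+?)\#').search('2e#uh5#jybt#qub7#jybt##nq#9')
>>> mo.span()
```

(2, 7)

The match spans [2:7] → '#uh5#'.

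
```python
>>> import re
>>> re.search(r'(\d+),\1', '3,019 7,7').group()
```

'7,7'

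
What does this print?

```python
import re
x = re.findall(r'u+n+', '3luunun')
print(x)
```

This matches one or more of a literal 'u'; then one or more of a literal 'n'.
Matches: at [2:5] → 'uun'; at [5:7] → 'un'.
Since nothing is captured, `findall` lists the 2 matched substrings directly.

['uun', 'un']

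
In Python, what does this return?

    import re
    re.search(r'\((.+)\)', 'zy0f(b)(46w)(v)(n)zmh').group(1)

'b)(46w)(v)(n'

`search` walks the string left to right and returns the first match it finds.
The match spans [4:18] → '(b)(46w)(v)(n)'.
Captured: group 1 = 'b)(46w)(v)(n'.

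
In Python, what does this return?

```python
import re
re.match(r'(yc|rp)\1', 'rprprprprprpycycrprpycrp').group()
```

`re.match` only tries the pattern at the start of the string.
The match spans [0:4] → 'rprp'.

'rprp'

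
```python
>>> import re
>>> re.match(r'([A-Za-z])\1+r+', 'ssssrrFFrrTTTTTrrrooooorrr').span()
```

`re.match` only tries the pattern at the start of the string.
The match spans [0:6] → 'ssssrr'.

(0, 6)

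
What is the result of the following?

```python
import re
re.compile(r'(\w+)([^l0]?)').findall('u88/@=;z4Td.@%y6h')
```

Pattern: one or more of a word character (captured); then optionally any character except [l0] (captured).
Walking the string: at [0:4] match 'u88/', groups = ('u88', '/'); at [7:12] match 'z4Td.', groups = ('z4Td', '.'); at [14:17] match 'y6h', groups = ('y6h', '').
`findall` packs the 2 group values into a tuple for every match.

[('u88', '/'), ('z4Td', '.'), ('y6h', '')]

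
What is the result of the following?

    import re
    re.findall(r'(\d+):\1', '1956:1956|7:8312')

The backreference `\1` re-matches whatever the first group consumed, character for character.
Walking the string: at [0:9] match '1956:1956', group 1 = '1956'.
`findall` collects group 1 from the one match (1 total).

['1956']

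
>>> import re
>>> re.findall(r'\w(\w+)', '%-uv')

With a single group, `findall` returns only what that group captured — 1 item.

['v']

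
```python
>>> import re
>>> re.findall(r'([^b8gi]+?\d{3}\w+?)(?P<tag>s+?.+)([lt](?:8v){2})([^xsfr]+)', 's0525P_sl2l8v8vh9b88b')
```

[('s0525P_', 'sl2', 'l8v8v', 'h9b88b')]

4 groups means the one result is a tuple of 4 captured strings — 1 here.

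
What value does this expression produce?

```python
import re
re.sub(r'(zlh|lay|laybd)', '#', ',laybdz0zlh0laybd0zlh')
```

',#bdz0#0#bd0#'

Branches in `(...|...)` are attempted left-to-right; the first branch that allows the whole pattern to succeed is taken.
Each match is replaced by '#'.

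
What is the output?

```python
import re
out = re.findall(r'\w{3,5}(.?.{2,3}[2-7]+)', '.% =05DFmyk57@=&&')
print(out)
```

['yk57']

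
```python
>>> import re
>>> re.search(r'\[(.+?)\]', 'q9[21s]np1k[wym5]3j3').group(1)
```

'21s'

Lazy quantifiers expand one character at a time until the remainder of the pattern can match.
`search` walks the string left to right and returns the first match it finds.
The match spans [2:7] → '[21s]'.
Captured: group 1 = '21s'.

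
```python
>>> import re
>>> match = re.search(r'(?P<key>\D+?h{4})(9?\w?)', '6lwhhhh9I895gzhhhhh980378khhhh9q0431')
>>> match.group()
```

'lwhhhh9I'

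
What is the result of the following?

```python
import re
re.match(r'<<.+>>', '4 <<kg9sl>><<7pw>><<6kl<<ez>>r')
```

None

`re.match` only tries the pattern at the start of the string.
Here the pattern fails at index 0, so the call returns None.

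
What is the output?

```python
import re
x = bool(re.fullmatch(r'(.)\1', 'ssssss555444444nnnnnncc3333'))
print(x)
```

The backreference `\1` re-matches whatever the first group consumed, character for character.
For `fullmatch`, every character of the input must be accounted for by the pattern.
Here the string isn't matched end-to-end, so the call returns None, and `bool(None)` is False.

False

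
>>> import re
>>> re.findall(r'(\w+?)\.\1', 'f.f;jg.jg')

['f', 'jg']

The backreference `\1` re-matches whatever the first group consumed, character for character.
Scanning left to right: at [0:3] match 'f.f', group 1 = 'f'; at [4:9] match 'jg.jg', group 1 = 'jg'.
One capturing group, so `findall` returns just the captured substring from each match — 2 in all.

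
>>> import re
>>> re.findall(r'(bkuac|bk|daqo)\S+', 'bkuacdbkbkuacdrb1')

Branches in `(...|...)` are attempted left-to-right; the first branch that allows the whole pattern to succeed is taken.
Matches: at [0:17] match 'bkuacdbkbkuacdrb1', group 1 = 'bkuac'.
`findall` collects group 1 from the one match (1 total).

['bkuac']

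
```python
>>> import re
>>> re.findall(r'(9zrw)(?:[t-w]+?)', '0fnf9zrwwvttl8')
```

['9zrw']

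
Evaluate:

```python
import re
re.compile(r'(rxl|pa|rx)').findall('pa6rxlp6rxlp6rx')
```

`|` is ordered: at each position the engine commits to the first alternative that works.
`findall` collects group 1 from each match (4 total).

['pa', 'rxl', 'rxl', 'rx']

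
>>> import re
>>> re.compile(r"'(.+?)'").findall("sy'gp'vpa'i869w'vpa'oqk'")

['gp', 'i869w', 'oqk']

A non-greedy quantifier consumes as few characters as it can — just enough that the remainder of the pattern still matches from where it stops; whatever follows it matches normally.
With a single group, `findall` returns only what that group captured — 3 items.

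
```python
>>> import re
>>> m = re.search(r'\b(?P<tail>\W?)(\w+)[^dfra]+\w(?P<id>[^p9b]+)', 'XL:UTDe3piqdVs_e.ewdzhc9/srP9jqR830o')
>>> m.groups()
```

('', 'XL', 'Vs_e.ewdzhc')

The match spans [0:23] → 'XL:UTDe3piqdVs_e.ewdzhc'.
Captured: group 1 = '', group 2 = 'XL', group 3 = 'Vs_e.ewdzhc'.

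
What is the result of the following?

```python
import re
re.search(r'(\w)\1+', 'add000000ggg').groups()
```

The match spans [1:3] → 'dd'.
Captured: group 1 = 'd'.

('d',)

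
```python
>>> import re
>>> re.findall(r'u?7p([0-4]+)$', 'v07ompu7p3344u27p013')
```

['013']

This matches optionally a literal 'u', then the literal '7p'; then one or more of a character in [0-4] (captured); then anchored at the end.
Scanning left to right: at [15:20] match '7p013', group 1 = '013'.
With a single group, `findall` returns only what that group captured — 1 item.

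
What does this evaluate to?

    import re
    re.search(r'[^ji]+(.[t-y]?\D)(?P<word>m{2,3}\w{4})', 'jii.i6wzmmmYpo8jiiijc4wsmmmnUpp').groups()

This matches one or more of any character except [ji]; then any character, then optionally a character in [t-y], then a non-digit (captured); then 2 to 3 of the literal 'm', then exactly 4 of a word character (captured as 'word').
`re.search` scans for the first position where the pattern succeeds.
The match spans [5:15] → '6wzmmmYpo8'.
Captured: group 1 = 'zm', group 2 = 'mmYpo8'.

('zm', 'mmYpo8')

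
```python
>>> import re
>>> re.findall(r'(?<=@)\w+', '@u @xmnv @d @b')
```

Lookahead/lookbehind check context without consuming it, so the matched span excludes the asserted characters.
Scanning left to right: at [1:2] → 'u'; at [4:8] → 'xmnv'; at [10:11] → 'd'; at [13:14] → 'b'.
No capturing groups, so `findall` returns the 4 full match strings.

['u', 'xmnv', 'd', 'b']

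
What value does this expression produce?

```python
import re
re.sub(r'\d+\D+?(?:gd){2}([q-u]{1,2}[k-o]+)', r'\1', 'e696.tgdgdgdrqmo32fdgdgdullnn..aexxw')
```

This matches one or more of a digit, then one or more of a non-digit (lazy), then the literal 'gd' repeated 2 times; then 1 to 2 of a character in [q-u], then one or more of a character in [k-o] (captured).
Matches: at [1:16] → '696.tgdgdgdrqmo'; at [16:29] → '32fdgdgdullnn'.
Each match is replaced using the text its own group 1 captured.

'erqmoullnn..aexxw'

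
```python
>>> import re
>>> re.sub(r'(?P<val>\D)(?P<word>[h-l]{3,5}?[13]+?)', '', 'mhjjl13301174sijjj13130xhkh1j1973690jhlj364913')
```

`sub` substitutes '' at each match site.

'33011743130j197369064913'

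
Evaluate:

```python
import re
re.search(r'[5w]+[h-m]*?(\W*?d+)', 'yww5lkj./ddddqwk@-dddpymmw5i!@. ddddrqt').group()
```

'ww5lkj./dddd'

Pattern: one or more of one of [5w], then zero or more of a character in [h-m] (lazy); then zero or more of a non-word character (lazy), then one or more of a literal 'd' (captured).
Unlike `match`, `search` isn't anchored — it looks for the pattern anywhere in the string.
The match spans [1:13] → 'ww5lkj./dddd'.
Captured: group 1 = './dddd'.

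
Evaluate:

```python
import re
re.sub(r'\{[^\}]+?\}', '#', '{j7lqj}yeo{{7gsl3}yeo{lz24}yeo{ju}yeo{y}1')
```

'#yeo#yeo#yeo#yeo#1'

`sub` substitutes '#' at each match site.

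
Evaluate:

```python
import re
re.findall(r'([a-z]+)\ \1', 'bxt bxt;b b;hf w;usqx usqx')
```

`\1` has to match the exact text group 1 already captured.
With a single group, `findall` returns only what that group captured — 3 items.

['bxt', 'b', 'usqx']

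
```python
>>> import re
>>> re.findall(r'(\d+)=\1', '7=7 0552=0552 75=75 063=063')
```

`\1` is not a pattern — it's the concrete string captured by group 1, re-applied verbatim.
`findall` collects group 1 from each match (4 total).

['7', '0552', '75', '063']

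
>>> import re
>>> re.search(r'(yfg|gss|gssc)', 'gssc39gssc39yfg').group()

'gss'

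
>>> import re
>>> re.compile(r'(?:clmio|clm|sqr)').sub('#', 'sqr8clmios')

'#8#s'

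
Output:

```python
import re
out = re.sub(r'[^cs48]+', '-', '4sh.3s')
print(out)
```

4s-s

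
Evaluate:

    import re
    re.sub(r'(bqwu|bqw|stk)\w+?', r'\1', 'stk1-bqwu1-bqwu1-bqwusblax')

Branches in `(...|...)` are attempted left-to-right; the first branch that allows the whole pattern to succeed is taken.
Each match is replaced using the text its own group 1 captured.

'stk-bqwu-bqwu-bqwublax'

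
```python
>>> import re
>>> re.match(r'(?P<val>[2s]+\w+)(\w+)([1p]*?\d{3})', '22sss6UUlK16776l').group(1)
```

The match spans [0:15] → '22sss6UUlK16776'.
Captured: group 1 = '22sss6UUlK1', group 2 = '6', group 3 = '776'.

'22sss6UUlK1'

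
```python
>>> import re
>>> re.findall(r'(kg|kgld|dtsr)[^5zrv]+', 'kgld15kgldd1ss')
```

['kg', 'kg']

The regex engine tests alternatives in the order written; an earlier branch that matches wins even if a later one would match more.
Scanning left to right: at [0:5] match 'kgld1', group 1 = 'kg'; at [6:14] match 'kgldd1ss', group 1 = 'kg'.
With a single group, `findall` returns only what that group captured — 2 items.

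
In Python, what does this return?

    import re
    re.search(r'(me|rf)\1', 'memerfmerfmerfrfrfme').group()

'meme'

The backreference `\1` re-matches whatever the first group consumed, character for character.
The match spans [0:4] → 'meme'.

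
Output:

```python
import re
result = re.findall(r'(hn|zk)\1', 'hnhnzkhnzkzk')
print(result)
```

After group 1 captures some text, `\1` only succeeds where that same text appears again.
One capturing group, so `findall` returns just the captured substring from each match — 2 in all.

['hn', 'zk']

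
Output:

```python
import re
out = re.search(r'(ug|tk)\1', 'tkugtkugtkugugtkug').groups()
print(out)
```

The match spans [10:14] → 'ugug'.
Captured: group 1 = 'ug'.

('ug',)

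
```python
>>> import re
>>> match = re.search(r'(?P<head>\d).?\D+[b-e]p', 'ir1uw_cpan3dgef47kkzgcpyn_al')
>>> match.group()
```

'1uw_cp'

This matches a digit (captured as 'head'); then optionally any character, then one or more of a non-digit; then a character in [b-e], then the literal 'p'.
The match spans [2:8] → '1uw_cp'.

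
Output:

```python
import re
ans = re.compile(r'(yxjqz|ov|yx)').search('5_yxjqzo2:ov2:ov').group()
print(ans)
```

Alternation tries branches left to right and keeps the first one that lets the overall match succeed at that position.
`re.search` scans for the first position where the pattern succeeds.
The match spans [2:7] → 'yxjqz'.
Captured: group 1 = 'yxjqz'.

yxjqz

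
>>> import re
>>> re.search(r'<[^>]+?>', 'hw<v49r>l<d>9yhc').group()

The match spans [2:8] → '<v49r>'.

'<v49r>'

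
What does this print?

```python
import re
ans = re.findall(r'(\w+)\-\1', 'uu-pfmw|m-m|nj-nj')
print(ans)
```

['m', 'nj']

After group 1 captures some text, `\1` only succeeds where that same text appears again.
Scanning left to right: at [8:11] match 'm-m', group 1 = 'm'; at [12:17] match 'nj-nj', group 1 = 'nj'.
`findall` collects group 1 from each match (2 total).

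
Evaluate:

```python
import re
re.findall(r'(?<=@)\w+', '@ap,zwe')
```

['ap']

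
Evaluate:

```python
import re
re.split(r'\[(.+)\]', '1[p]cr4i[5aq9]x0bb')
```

['1', 'p]cr4i[5aq9', 'x0bb']

Matches to split on: at [1:14] → '[p]cr4i[5aq9]'.
`re.split` interleaves the captured-group text with the surrounding fragments.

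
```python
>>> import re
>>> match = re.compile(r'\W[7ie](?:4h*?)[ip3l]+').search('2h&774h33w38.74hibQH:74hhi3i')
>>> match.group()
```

'.74hi'

The pattern matches a non-word character, then one of [7ie]; then a literal '4', then zero or more of the literal 'h' (lazy) (non-capturing group); then one or more of one of [ip3l].
`re.search` tries every starting position until one works.
The match spans [12:17] → '.74hi'.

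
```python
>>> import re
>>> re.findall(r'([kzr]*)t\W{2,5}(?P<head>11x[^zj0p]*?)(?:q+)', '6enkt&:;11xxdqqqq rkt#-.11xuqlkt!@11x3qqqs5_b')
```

[('k', '11xxd'), ('rk', '11xu'), ('k', '11x3')]

2 groups means each result is a tuple of 2 captured strings — 3 here.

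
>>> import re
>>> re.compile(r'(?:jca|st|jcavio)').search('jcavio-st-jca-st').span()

(0, 3)

The regex engine tests alternatives in the order written; an earlier branch that matches wins even if a later one would match more.
`search` walks the string left to right and returns the first match it finds.
The match spans [0:3] → 'jca'.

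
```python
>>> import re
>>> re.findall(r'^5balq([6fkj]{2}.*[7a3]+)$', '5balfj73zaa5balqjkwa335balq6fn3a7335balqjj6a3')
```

[]

One capturing group, so `findall` returns just the captured substring from each match — 0 in all.
Nothing in the string satisfies the pattern, so the list is empty.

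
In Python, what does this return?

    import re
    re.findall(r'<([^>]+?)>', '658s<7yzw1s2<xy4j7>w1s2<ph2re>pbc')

Matches: at [4:19] match '<7yzw1s2<xy4j7>', group 1 = '7yzw1s2<xy4j7'; at [23:30] match '<ph2re>', group 1 = 'ph2re'.
One capturing group, so `findall` returns just the captured substring from each match — 2 in all.

['7yzw1s2<xy4j7', 'ph2re']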